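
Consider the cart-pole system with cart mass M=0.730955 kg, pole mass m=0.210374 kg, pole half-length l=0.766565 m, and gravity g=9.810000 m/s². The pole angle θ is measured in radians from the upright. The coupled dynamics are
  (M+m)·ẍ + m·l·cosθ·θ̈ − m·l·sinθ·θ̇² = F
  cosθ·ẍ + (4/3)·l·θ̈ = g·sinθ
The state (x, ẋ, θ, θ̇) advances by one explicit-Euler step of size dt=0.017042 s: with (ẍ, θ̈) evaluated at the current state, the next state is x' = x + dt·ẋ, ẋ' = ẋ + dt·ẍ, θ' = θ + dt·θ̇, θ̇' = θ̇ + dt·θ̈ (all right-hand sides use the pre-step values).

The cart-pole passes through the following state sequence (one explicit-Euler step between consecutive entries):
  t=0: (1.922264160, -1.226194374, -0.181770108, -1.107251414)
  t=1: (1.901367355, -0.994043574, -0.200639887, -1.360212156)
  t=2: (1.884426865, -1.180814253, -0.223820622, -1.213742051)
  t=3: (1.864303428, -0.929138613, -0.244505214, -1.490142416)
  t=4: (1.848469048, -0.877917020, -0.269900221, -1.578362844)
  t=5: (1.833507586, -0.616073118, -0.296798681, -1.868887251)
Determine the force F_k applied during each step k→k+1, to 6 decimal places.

step 0→1:
  ẍ = (ẋ'−ẋ)/dt = (-0.994043574−-1.226194374)/0.017042 = 13.622274
  θ̈ = (θ̇'−θ̇)/dt = (-1.360212156−-1.107251414)/0.017042 = -14.843372
  sinθ=-0.180771, cosθ=0.983525
  F = (M+m)·ẍ + m·l·cosθ·θ̈ − m·l·sinθ·θ̇² = 12.823042 + -2.354286 − -0.035741 = 10.504497
step 1→2:
  ẍ = (ẋ'−ẋ)/dt = (-1.180814253−-0.994043574)/0.017042 = -10.959434
  θ̈ = (θ̇'−θ̇)/dt = (-1.213742051−-1.360212156)/0.017042 = 8.594655
  sinθ=-0.199296, cosθ=0.979939
  F = (M+m)·ẍ + m·l·cosθ·θ̈ − m·l·sinθ·θ̇² = -10.316433 + 1.358215 − -0.059464 = -8.898754
step 2→3:
  ẍ = (ẋ'−ẋ)/dt = (-0.929138613−-1.180814253)/0.017042 = 14.767964
  θ̈ = (θ̇'−θ̇)/dt = (-1.490142416−-1.213742051)/0.017042 = -16.218775
  sinθ=-0.221957, cosθ=0.975057
  F = (M+m)·ẍ + m·l·cosθ·θ̈ − m·l·sinθ·θ̇² = 13.901513 + -2.550286 − -0.052730 = 11.403957
step 3→4:
  ẍ = (ẋ'−ẋ)/dt = (-0.877917020−-0.929138613)/0.017042 = 3.005609
  θ̈ = (θ̇'−θ̇)/dt = (-1.578362844−-1.490142416)/0.017042 = -5.176648
  sinθ=-0.242076, cosθ=0.970257
  F = (M+m)·ẍ + m·l·cosθ·θ̈ − m·l·sinθ·θ̇² = 2.829267 + -0.809984 − -0.086686 = 2.105969
step 4→5:
  ẍ = (ẋ'−ẋ)/dt = (-0.616073118−-0.877917020)/0.017042 = 15.364623
  θ̈ = (θ̇'−θ̇)/dt = (-1.868887251−-1.578362844)/0.017042 = -17.047553
  sinθ=-0.266635, cosθ=0.963798
  F = (M+m)·ẍ + m·l·cosθ·θ̈ − m·l·sinθ·θ̇² = 14.463165 + -2.649652 − -0.107120 = 11.920633

F_0 = 10.504497 N
F_1 = -8.898754 N
F_2 = 11.403957 N
F_3 = 2.105969 N
F_4 = 11.920633 N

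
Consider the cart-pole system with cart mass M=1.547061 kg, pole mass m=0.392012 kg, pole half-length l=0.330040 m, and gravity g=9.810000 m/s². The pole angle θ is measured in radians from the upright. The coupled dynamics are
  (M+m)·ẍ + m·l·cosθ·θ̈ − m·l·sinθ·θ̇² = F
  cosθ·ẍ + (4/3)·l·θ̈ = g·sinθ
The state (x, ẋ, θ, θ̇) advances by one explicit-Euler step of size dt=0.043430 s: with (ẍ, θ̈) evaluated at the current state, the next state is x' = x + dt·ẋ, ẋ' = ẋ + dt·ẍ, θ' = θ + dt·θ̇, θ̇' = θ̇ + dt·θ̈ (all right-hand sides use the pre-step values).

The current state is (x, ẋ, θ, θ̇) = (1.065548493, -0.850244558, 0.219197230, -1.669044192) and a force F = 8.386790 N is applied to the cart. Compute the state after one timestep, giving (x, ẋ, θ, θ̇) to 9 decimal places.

sinθ=0.217446132, cosθ=0.976072323
temp = (F + m·l·θ̇²·sinθ)/(M+m) = (8.386790 + 0.078370623)/1.939073 = 4.365570880
θ̈ = (g·sinθ − cosθ·temp)/(l·(4/3 − m·cos²θ/(M+m))) = -5.652183175
ẍ = temp − m·l·θ̈·cosθ/(M+m) = 4.733674431
Euler: x'=1.065548493+0.043430·-0.850244558=1.028622372, ẋ'=-0.850244558+0.043430·4.733674431=-0.644661077
       θ'=0.219197230+0.043430·-1.669044192=0.146710641, θ̇'=-1.669044192+0.043430·-5.652183175=-1.914518507

(1.028622372, -0.644661077, 0.146710641, -1.914518507)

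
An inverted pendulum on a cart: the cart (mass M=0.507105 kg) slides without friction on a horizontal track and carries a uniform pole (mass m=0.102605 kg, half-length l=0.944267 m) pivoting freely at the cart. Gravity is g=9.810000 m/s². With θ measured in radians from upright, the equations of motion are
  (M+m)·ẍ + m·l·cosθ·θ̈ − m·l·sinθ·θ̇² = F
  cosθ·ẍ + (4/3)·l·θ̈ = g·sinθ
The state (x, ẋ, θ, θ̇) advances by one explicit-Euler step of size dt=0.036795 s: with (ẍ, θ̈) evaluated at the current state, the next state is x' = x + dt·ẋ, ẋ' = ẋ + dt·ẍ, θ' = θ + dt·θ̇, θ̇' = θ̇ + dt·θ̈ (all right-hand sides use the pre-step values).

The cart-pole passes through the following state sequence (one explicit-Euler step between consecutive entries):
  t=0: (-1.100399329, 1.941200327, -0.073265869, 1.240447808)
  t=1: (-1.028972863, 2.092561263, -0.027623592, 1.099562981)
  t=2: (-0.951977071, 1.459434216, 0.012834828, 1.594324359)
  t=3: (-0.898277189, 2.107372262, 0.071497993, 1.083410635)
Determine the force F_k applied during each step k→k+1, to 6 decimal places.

step 0→1:
  ẍ = (ẋ'−ẋ)/dt = (2.092561263−1.941200327)/0.036795 = 4.113628
  θ̈ = (θ̇'−θ̇)/dt = (1.099562981−1.240447808)/0.036795 = -3.828912
  sinθ=-0.073200, cosθ=0.997317
  F = (M+m)·ẍ + m·l·cosθ·θ̈ − m·l·sinθ·θ̇² = 2.508120 + -0.369975 − -0.010913 = 2.149058
step 1→2:
  ẍ = (ẋ'−ẋ)/dt = (1.459434216−2.092561263)/0.036795 = -17.206877
  θ̈ = (θ̇'−θ̇)/dt = (1.594324359−1.099562981)/0.036795 = 13.446430
  sinθ=-0.027620, cosθ=0.999618
  F = (M+m)·ẍ + m·l·cosθ·θ̈ − m·l·sinθ·θ̇² = -10.491205 + 1.302281 − -0.003235 = -9.185689
step 2→3:
  ẍ = (ẋ'−ẋ)/dt = (2.107372262−1.459434216)/0.036795 = 17.609405
  θ̈ = (θ̇'−θ̇)/dt = (1.083410635−1.594324359)/0.036795 = -13.885412
  sinθ=0.012834, cosθ=0.999918
  F = (M+m)·ẍ + m·l·cosθ·θ̈ − m·l·sinθ·θ̇² = 10.736630 + -1.345198 − 0.003161 = 9.388271

F_0 = 2.149058 N
F_1 = -9.185689 N
F_2 = 9.388271 N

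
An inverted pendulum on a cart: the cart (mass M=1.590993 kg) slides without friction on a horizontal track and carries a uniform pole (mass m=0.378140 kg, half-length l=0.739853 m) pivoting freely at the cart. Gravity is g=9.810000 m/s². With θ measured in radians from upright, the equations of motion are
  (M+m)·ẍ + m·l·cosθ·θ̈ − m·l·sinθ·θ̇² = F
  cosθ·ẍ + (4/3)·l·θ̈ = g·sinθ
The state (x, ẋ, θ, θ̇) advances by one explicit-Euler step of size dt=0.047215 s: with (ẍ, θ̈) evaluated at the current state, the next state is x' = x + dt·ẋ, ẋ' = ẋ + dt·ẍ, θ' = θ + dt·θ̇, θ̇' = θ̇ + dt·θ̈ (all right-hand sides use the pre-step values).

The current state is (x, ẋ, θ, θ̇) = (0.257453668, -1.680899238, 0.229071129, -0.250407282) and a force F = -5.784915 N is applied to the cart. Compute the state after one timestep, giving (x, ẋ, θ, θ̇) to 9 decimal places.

(0.178090010, -1.858528016, 0.217248149, 0.031571907)

sinθ=0.227073015, cosθ=0.973877737
temp = (F + m·l·θ̇²·sinθ)/(M+m) = (-5.784915 + 0.003983433)/1.969133 = -2.935775068
θ̈ = (g·sinθ − cosθ·temp)/(l·(4/3 − m·cos²θ/(M+m))) = 5.972237397
ẍ = temp − m·l·θ̈·cosθ/(M+m) = -3.762125977
Euler: x'=0.257453668+0.047215·-1.680899238=0.178090010, ẋ'=-1.680899238+0.047215·-3.762125977=-1.858528016
       θ'=0.229071129+0.047215·-0.250407282=0.217248149, θ̇'=-0.250407282+0.047215·5.972237397=0.031571907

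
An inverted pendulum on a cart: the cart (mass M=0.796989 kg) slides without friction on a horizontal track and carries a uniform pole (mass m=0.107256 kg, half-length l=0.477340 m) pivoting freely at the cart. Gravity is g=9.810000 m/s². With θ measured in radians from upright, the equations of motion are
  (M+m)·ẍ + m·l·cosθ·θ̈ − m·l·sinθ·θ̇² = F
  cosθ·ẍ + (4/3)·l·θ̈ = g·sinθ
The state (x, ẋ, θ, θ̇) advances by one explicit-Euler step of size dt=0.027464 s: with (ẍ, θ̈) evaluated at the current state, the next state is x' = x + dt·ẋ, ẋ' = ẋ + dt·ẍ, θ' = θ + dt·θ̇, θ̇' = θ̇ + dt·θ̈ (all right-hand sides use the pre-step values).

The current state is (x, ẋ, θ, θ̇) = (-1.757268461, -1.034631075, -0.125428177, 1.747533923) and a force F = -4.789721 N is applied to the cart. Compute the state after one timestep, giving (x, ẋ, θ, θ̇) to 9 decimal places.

sinθ=-0.125099558, cosθ=0.992144193
temp = (F + m·l·θ̇²·sinθ)/(M+m) = (-4.789721 + -0.019559441)/0.904245 = -5.318559064
θ̈ = (g·sinθ − cosθ·temp)/(l·(4/3 − m·cos²θ/(M+m))) = 6.973324374
ẍ = temp − m·l·θ̈·cosθ/(M+m) = -5.710281071
Euler: x'=-1.757268461+0.027464·-1.034631075=-1.785683569, ẋ'=-1.034631075+0.027464·-5.710281071=-1.191458234
       θ'=-0.125428177+0.027464·1.747533923=-0.077433905, θ̇'=1.747533923+0.027464·6.973324374=1.939049304

(-1.785683569, -1.191458234, -0.077433905, 1.939049304)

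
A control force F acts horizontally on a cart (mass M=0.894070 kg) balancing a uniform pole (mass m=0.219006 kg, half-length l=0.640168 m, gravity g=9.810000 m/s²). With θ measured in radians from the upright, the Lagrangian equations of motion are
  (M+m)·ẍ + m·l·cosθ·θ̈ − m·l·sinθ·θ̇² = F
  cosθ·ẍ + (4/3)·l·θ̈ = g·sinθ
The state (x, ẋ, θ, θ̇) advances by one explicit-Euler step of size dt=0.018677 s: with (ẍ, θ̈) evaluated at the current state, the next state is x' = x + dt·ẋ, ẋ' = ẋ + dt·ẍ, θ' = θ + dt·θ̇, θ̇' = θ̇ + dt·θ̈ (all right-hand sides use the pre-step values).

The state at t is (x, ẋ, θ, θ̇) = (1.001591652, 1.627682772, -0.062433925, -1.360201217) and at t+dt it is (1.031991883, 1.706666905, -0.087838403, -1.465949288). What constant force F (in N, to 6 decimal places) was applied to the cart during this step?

F = 3.931068 N

ẍ = (ẋ'−ẋ)/dt = (1.706666905−1.627682772)/0.018677 = 4.228952
θ̈ = (θ̇'−θ̇)/dt = (-1.465949288−-1.360201217)/0.018677 = -5.661941
sinθ=-0.062393, cosθ=0.998052
F = (M+m)·ẍ + m·l·cosθ·θ̈ − m·l·sinθ·θ̇² = 4.707145 + -0.792261 − -0.016184 = 3.931068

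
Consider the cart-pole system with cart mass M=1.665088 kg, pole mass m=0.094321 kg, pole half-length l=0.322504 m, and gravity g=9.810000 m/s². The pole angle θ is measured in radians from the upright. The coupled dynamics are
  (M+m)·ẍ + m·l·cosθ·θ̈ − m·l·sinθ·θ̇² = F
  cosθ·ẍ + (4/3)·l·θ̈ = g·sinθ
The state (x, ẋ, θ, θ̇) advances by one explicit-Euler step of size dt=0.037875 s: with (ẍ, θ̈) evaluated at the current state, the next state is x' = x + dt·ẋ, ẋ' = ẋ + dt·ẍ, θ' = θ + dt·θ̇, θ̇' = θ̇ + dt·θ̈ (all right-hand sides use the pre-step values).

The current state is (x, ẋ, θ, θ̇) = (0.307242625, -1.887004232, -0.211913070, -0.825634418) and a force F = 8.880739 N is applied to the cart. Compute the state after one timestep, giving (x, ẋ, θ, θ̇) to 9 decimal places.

(0.235772340, -1.685090343, -0.243183974, -1.466431702)

sinθ=-0.210330559, cosθ=0.977630327
temp = (F + m·l·θ̇²·sinθ)/(M+m) = (8.880739 + -0.004361355)/1.759409 = 5.045090508
θ̈ = (g·sinθ − cosθ·temp)/(l·(4/3 − m·cos²θ/(M+m))) = -16.918740162
ẍ = temp − m·l·θ̈·cosθ/(M+m) = 5.331059785
Euler: x'=0.307242625+0.037875·-1.887004232=0.235772340, ẋ'=-1.887004232+0.037875·5.331059785=-1.685090343
       θ'=-0.211913070+0.037875·-0.825634418=-0.243183974, θ̇'=-0.825634418+0.037875·-16.918740162=-1.466431702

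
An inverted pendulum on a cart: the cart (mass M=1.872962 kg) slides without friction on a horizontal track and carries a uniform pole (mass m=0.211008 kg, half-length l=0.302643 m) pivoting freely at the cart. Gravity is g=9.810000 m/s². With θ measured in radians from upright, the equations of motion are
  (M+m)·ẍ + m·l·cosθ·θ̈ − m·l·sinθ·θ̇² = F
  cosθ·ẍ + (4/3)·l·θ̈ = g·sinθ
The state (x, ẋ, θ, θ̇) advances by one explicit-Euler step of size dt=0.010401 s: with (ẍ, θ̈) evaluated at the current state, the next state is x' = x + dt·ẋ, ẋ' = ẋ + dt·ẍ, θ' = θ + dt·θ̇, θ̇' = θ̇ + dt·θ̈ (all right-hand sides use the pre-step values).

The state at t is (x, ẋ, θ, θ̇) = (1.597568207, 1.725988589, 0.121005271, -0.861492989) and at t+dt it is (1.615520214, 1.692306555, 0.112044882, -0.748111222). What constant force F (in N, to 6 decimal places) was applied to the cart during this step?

ẍ = (ẋ'−ẋ)/dt = (1.692306555−1.725988589)/0.010401 = -3.238346
θ̈ = (θ̇'−θ̇)/dt = (-0.748111222−-0.861492989)/0.010401 = 10.901045
sinθ=0.120710, cosθ=0.992688
F = (M+m)·ẍ + m·l·cosθ·θ̈ − m·l·sinθ·θ̇² = -6.748615 + 0.691051 − 0.005721 = -6.063285

F = -6.063285 N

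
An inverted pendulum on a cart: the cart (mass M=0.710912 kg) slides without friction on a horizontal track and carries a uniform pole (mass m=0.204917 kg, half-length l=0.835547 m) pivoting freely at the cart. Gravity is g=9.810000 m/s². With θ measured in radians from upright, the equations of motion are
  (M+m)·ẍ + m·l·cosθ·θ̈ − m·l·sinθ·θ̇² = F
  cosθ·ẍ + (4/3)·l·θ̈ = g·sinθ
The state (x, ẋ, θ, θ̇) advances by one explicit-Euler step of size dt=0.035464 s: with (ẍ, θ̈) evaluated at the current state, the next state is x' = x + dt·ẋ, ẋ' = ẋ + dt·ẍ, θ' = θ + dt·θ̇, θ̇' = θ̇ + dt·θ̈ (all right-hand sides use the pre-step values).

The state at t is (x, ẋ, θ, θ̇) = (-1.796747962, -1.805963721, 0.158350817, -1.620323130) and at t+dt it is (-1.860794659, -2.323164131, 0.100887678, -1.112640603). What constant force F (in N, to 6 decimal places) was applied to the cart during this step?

F = -11.006775 N

ẍ = (ẋ'−ẋ)/dt = (-2.323164131−-1.805963721)/0.035464 = -14.583815
θ̈ = (θ̇'−θ̇)/dt = (-1.112640603−-1.620323130)/0.035464 = 14.315433
sinθ=0.157690, cosθ=0.987489
F = (M+m)·ẍ + m·l·cosθ·θ̈ − m·l·sinθ·θ̇² = -13.356281 + 2.420391 − 0.070885 = -11.006775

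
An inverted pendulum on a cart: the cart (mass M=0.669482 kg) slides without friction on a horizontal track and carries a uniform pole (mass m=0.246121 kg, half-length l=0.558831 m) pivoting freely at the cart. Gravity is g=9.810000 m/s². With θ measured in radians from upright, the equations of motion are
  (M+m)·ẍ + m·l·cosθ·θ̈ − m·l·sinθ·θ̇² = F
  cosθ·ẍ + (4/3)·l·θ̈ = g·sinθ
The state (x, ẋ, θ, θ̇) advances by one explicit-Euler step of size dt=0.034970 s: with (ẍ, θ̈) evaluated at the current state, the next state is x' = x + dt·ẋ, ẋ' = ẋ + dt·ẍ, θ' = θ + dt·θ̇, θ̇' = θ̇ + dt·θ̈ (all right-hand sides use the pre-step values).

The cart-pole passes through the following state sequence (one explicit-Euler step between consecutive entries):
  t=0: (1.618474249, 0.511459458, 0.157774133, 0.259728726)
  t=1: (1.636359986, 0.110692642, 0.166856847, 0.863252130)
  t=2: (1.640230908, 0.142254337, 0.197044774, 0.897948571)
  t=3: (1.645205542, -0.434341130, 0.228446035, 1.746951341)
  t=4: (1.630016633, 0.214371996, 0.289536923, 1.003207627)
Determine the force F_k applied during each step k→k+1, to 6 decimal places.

step 0→1:
  ẍ = (ẋ'−ẋ)/dt = (0.110692642−0.511459458)/0.034970 = -11.460304
  θ̈ = (θ̇'−θ̇)/dt = (0.863252130−0.259728726)/0.034970 = 17.258319
  sinθ=0.157120, cosθ=0.987579
  F = (M+m)·ẍ + m·l·cosθ·θ̈ − m·l·sinθ·θ̇² = -10.493088 + 2.344227 − 0.001458 = -8.150319
step 1→2:
  ẍ = (ẋ'−ẋ)/dt = (0.142254337−0.110692642)/0.034970 = 0.902536
  θ̈ = (θ̇'−θ̇)/dt = (0.897948571−0.863252130)/0.034970 = 0.992177
  sinθ=0.166084, cosθ=0.986112
  F = (M+m)·ẍ + m·l·cosθ·θ̈ − m·l·sinθ·θ̇² = 0.826365 + 0.134569 − 0.017023 = 0.943911
step 2→3:
  ẍ = (ẋ'−ẋ)/dt = (-0.434341130−0.142254337)/0.034970 = -16.488289
  θ̈ = (θ̇'−θ̇)/dt = (1.746951341−0.897948571)/0.034970 = 24.278032
  sinθ=0.195772, cosθ=0.980649
  F = (M+m)·ẍ + m·l·cosθ·θ̈ − m·l·sinθ·θ̇² = -15.096727 + 3.274586 − 0.021711 = -11.843852
step 3→4:
  ẍ = (ẋ'−ẋ)/dt = (0.214371996−-0.434341130)/0.034970 = 18.550561
  θ̈ = (θ̇'−θ̇)/dt = (1.003207627−1.746951341)/0.034970 = -21.268050
  sinθ=0.226464, cosθ=0.974019
  F = (M+m)·ẍ + m·l·cosθ·θ̈ − m·l·sinθ·θ̇² = 16.984950 + -2.849210 − 0.095058 = 14.040681

F_0 = -8.150319 N
F_1 = 0.943911 N
F_2 = -11.843852 N
F_3 = 14.040681 N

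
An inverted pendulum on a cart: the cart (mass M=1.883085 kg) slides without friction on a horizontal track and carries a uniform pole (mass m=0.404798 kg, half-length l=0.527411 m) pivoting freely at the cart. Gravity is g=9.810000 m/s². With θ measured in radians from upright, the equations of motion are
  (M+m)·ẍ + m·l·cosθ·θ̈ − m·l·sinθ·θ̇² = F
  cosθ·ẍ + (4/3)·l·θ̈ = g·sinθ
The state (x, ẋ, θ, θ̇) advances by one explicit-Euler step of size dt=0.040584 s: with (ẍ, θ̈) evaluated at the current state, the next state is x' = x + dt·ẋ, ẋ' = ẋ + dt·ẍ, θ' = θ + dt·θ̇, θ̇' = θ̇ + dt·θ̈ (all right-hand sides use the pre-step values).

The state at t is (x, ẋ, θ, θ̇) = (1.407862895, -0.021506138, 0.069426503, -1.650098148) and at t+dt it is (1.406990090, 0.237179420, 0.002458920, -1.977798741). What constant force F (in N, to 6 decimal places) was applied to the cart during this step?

F = 12.823079 N

ẍ = (ẋ'−ẋ)/dt = (0.237179420−-0.021506138)/0.040584 = 6.374077
θ̈ = (θ̇'−θ̇)/dt = (-1.977798741−-1.650098148)/0.040584 = -8.074625
sinθ=0.069371, cosθ=0.997591
F = (M+m)·ẍ + m·l·cosθ·θ̈ − m·l·sinθ·θ̇² = 14.583143 + -1.719739 − 0.040326 = 12.823079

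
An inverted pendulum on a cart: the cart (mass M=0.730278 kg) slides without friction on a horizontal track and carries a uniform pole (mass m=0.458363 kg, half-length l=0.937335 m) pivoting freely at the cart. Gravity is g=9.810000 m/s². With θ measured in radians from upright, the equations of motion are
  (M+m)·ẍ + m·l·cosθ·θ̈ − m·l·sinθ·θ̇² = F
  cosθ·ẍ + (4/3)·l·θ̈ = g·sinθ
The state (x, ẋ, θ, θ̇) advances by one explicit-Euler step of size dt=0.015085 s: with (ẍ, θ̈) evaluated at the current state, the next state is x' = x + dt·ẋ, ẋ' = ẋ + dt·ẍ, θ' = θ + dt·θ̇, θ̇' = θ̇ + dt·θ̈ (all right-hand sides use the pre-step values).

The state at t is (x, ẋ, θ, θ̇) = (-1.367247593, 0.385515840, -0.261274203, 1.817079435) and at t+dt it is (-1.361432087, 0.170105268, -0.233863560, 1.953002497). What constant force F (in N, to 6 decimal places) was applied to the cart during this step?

ẍ = (ẋ'−ẋ)/dt = (0.170105268−0.385515840)/0.015085 = -14.279786
θ̈ = (θ̇'−θ̇)/dt = (1.953002497−1.817079435)/0.015085 = 9.010478
sinθ=-0.258312, cosθ=0.966062
F = (M+m)·ẍ + m·l·cosθ·θ̈ − m·l·sinθ·θ̇² = -16.973539 + 3.739875 − -0.366434 = -12.867230

F = -12.867230 N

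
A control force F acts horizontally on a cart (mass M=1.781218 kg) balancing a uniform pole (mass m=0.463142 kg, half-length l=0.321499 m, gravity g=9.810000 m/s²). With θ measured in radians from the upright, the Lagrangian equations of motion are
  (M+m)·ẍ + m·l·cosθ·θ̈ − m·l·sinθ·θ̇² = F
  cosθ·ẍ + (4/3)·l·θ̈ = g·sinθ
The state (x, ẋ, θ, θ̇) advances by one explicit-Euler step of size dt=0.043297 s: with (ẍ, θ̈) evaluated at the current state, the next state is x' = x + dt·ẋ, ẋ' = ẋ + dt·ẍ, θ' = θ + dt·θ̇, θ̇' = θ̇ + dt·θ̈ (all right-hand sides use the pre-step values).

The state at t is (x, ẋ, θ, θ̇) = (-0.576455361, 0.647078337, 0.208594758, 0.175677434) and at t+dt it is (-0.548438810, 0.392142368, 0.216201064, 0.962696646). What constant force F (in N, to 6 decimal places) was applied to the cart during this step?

ẍ = (ẋ'−ẋ)/dt = (0.392142368−0.647078337)/0.043297 = -5.888075
θ̈ = (θ̇'−θ̇)/dt = (0.962696646−0.175677434)/0.043297 = 18.177223
sinθ=0.207085, cosθ=0.978323
F = (M+m)·ẍ + m·l·cosθ·θ̈ − m·l·sinθ·θ̇² = -13.214959 + 2.647912 − 0.000952 = -10.567999

F = -10.567999 N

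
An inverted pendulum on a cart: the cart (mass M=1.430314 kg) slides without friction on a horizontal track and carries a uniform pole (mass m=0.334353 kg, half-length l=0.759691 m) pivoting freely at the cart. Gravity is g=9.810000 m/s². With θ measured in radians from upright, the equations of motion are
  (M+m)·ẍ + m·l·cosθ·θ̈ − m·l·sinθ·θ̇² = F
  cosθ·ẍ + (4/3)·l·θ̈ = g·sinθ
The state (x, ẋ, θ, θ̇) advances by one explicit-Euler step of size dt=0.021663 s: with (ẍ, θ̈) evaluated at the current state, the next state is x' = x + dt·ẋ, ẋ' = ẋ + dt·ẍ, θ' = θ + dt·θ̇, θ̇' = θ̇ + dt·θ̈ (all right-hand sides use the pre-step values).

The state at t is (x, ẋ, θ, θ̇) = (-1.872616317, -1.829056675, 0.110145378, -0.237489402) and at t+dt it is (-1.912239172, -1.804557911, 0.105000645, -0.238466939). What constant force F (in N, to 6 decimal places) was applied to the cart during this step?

F = 1.982701 N

ẍ = (ẋ'−ẋ)/dt = (-1.804557911−-1.829056675)/0.021663 = 1.130904
θ̈ = (θ̇'−θ̇)/dt = (-0.238466939−-0.237489402)/0.021663 = -0.045125
sinθ=0.109923, cosθ=0.993940
F = (M+m)·ẍ + m·l·cosθ·θ̈ − m·l·sinθ·θ̇² = 1.995668 + -0.011392 − 0.001575 = 1.982701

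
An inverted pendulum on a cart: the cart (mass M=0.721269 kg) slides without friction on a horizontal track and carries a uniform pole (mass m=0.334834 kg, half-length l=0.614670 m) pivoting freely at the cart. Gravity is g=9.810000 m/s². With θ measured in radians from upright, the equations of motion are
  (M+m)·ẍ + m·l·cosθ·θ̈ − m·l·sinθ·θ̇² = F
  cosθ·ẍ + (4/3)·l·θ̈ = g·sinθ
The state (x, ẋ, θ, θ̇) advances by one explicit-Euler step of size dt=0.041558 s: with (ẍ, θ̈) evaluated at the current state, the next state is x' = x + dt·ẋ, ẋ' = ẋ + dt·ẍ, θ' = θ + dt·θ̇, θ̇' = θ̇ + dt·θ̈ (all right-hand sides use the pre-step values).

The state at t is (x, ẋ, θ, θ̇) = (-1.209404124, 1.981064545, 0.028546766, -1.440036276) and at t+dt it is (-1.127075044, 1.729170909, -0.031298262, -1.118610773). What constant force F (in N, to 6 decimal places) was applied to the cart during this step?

F = -4.822308 N

ẍ = (ẋ'−ẋ)/dt = (1.729170909−1.981064545)/0.041558 = -6.061255
θ̈ = (θ̇'−θ̇)/dt = (-1.118610773−-1.440036276)/0.041558 = 7.734383
sinθ=0.028543, cosθ=0.999593
F = (M+m)·ẍ + m·l·cosθ·θ̈ − m·l·sinθ·θ̇² = -6.401310 + 1.591184 − 0.012182 = -4.822308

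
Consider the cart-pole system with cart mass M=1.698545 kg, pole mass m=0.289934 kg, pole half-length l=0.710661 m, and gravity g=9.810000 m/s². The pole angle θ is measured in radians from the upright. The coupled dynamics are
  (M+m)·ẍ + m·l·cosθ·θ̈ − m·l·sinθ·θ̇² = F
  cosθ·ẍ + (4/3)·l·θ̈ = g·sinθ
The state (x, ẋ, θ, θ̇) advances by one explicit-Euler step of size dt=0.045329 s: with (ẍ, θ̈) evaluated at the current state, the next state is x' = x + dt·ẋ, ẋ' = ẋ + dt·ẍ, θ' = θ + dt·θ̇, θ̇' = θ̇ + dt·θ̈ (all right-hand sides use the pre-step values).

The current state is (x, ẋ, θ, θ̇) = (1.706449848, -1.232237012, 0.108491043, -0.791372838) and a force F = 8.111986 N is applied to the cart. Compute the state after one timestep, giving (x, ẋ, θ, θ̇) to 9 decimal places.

sinθ=0.108278339, cosθ=0.994120617
temp = (F + m·l·θ̇²·sinθ)/(M+m) = (8.111986 + 0.013972223)/1.988479 = 4.086519507
θ̈ = (g·sinθ − cosθ·temp)/(l·(4/3 − m·cos²θ/(M+m))) = -3.550027383
ẍ = temp − m·l·θ̈·cosθ/(M+m) = 4.452208093
Euler: x'=1.706449848+0.045329·-1.232237012=1.650593776, ẋ'=-1.232237012+0.045329·4.452208093=-1.030422871
       θ'=0.108491043+0.045329·-0.791372838=0.072618904, θ̇'=-0.791372838+0.045329·-3.550027383=-0.952292029

(1.650593776, -1.030422871, 0.072618904, -0.952292029)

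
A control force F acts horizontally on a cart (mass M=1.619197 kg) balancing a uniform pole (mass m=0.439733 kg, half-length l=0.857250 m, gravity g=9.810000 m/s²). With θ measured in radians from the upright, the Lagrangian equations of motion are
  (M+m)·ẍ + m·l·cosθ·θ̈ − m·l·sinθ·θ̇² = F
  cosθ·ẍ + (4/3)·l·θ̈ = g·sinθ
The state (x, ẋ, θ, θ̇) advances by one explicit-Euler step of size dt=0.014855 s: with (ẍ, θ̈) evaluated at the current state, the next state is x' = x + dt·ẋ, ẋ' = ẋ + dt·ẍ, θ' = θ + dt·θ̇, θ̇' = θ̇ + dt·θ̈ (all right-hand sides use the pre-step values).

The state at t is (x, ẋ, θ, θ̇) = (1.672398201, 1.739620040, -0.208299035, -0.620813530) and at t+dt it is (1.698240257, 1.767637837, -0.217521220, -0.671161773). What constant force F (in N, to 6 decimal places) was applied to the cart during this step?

F = 2.663340 N

ẍ = (ẋ'−ẋ)/dt = (1.767637837−1.739620040)/0.014855 = 1.886085
θ̈ = (θ̇'−θ̇)/dt = (-0.671161773−-0.620813530)/0.014855 = -3.389313
sinθ=-0.206796, cosθ=0.978384
F = (M+m)·ẍ + m·l·cosθ·θ̈ − m·l·sinθ·θ̇² = 3.883318 + -1.250022 − -0.030044 = 2.663340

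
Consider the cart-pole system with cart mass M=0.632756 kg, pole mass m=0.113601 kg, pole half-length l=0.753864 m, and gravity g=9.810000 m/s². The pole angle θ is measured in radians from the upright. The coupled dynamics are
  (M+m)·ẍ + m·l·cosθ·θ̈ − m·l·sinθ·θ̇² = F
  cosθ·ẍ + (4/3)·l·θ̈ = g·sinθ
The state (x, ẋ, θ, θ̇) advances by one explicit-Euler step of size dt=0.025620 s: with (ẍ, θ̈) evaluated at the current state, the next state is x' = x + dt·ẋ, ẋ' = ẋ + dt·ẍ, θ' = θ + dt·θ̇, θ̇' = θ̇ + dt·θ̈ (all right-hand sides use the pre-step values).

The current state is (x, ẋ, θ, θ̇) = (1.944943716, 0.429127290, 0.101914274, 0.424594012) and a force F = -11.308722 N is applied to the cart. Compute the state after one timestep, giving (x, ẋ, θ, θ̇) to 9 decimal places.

sinθ=0.101737943, cosθ=0.994811234
temp = (F + m·l·θ̇²·sinθ)/(M+m) = (-11.308722 + 0.001570746)/0.746357 = -15.149789249
θ̈ = (g·sinθ − cosθ·temp)/(l·(4/3 − m·cos²θ/(M+m))) = 18.022993517
ẍ = temp − m·l·θ̈·cosθ/(M+m) = -17.207082284
Euler: x'=1.944943716+0.025620·0.429127290=1.955937957, ẋ'=0.429127290+0.025620·-17.207082284=-0.011718158
       θ'=0.101914274+0.025620·0.424594012=0.112792373, θ̇'=0.424594012+0.025620·18.022993517=0.886343106

(1.955937957, -0.011718158, 0.112792373, 0.886343106)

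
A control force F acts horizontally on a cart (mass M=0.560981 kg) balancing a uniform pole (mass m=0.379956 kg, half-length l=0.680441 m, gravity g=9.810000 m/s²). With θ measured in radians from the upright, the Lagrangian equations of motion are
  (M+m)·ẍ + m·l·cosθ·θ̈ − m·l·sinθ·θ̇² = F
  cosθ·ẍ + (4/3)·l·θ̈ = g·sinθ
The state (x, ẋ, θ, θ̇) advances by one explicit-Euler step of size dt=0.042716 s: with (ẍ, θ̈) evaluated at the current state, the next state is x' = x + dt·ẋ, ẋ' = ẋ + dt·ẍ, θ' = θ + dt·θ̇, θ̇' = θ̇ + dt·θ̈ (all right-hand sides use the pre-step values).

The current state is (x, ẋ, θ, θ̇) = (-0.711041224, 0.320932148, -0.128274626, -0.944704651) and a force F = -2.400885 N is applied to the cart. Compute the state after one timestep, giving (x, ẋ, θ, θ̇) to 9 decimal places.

(-0.697332286, 0.186717356, -0.168628630, -0.857070296)

sinθ=-0.127923135, cosθ=0.991784085
temp = (F + m·l·θ̇²·sinθ)/(M+m) = (-2.400885 + -0.029516508)/0.940937 = -2.582958804
θ̈ = (g·sinθ − cosθ·temp)/(l·(4/3 − m·cos²θ/(M+m))) = 2.051558090
ẍ = temp − m·l·θ̈·cosθ/(M+m) = -3.142026230
Euler: x'=-0.711041224+0.042716·0.320932148=-0.697332286, ẋ'=0.320932148+0.042716·-3.142026230=0.186717356
       θ'=-0.128274626+0.042716·-0.944704651=-0.168628630, θ̇'=-0.944704651+0.042716·2.051558090=-0.857070296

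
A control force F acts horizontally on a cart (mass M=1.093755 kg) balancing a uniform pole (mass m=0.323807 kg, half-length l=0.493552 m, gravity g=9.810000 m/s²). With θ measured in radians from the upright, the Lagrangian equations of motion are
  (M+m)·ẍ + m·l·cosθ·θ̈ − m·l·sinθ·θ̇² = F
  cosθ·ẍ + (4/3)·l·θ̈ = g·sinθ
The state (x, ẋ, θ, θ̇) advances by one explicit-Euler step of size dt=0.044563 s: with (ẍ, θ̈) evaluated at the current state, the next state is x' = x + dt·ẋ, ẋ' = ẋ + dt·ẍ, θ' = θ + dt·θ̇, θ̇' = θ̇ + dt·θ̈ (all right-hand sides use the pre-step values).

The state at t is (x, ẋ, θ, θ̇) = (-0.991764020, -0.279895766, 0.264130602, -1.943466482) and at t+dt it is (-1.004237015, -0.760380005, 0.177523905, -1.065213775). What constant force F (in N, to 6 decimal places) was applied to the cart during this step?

ẍ = (ẋ'−ẋ)/dt = (-0.760380005−-0.279895766)/0.044563 = -10.782134
θ̈ = (θ̇'−θ̇)/dt = (-1.065213775−-1.943466482)/0.044563 = 19.708115
sinθ=0.261070, cosθ=0.965320
F = (M+m)·ẍ + m·l·cosθ·θ̈ − m·l·sinθ·θ̇² = -15.284344 + 3.040433 − 0.157591 = -12.401501

F = -12.401501 N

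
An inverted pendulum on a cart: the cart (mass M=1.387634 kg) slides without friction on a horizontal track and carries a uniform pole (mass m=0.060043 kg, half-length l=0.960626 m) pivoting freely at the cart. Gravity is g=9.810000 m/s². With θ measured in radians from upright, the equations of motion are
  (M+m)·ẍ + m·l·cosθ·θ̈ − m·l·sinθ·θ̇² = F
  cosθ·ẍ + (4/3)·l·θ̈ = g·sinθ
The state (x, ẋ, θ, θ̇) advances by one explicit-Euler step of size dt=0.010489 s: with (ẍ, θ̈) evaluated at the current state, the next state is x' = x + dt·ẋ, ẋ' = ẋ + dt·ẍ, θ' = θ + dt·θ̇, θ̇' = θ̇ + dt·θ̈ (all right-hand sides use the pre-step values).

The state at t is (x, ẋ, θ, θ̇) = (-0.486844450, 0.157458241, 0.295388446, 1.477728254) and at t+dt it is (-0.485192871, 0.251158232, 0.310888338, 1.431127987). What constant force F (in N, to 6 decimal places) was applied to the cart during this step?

ẍ = (ẋ'−ẋ)/dt = (0.251158232−0.157458241)/0.010489 = 8.933167
θ̈ = (θ̇'−θ̇)/dt = (1.431127987−1.477728254)/0.010489 = -4.442775
sinθ=0.291111, cosθ=0.956689
F = (M+m)·ẍ + m·l·cosθ·θ̈ − m·l·sinθ·θ̇² = 12.932341 + -0.245156 − 0.036666 = 12.650519

F = 12.650519 N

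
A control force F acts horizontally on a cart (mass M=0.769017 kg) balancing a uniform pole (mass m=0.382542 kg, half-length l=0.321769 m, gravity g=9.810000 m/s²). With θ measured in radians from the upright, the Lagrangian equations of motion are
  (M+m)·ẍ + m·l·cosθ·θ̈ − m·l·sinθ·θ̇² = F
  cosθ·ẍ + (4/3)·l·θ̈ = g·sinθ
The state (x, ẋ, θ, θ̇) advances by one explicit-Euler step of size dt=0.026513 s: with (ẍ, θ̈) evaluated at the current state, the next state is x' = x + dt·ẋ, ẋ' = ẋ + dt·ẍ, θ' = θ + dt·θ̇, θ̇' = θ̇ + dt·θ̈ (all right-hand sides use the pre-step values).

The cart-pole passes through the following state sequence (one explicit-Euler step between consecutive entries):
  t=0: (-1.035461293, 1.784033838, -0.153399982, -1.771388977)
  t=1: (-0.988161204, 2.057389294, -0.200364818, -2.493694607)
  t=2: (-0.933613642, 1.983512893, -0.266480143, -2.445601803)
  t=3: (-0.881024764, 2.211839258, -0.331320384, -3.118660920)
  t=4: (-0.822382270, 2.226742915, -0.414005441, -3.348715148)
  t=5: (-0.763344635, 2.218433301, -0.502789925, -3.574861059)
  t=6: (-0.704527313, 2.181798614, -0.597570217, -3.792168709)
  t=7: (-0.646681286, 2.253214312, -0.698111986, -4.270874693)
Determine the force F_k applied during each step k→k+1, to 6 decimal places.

step 0→1:
  ẍ = (ẋ'−ẋ)/dt = (2.057389294−1.784033838)/0.026513 = 10.310242
  θ̈ = (θ̇'−θ̇)/dt = (-2.493694607−-1.771388977)/0.026513 = -27.243452
  sinθ=-0.152799, cosθ=0.988257
  F = (M+m)·ẍ + m·l·cosθ·θ̈ − m·l·sinθ·θ̇² = 11.872852 + -3.314023 − -0.059016 = 8.617846
step 1→2:
  ẍ = (ẋ'−ẋ)/dt = (1.983512893−2.057389294)/0.026513 = -2.786422
  θ̈ = (θ̇'−θ̇)/dt = (-2.445601803−-2.493694607)/0.026513 = 1.813933
  sinθ=-0.199027, cosθ=0.979994
  F = (M+m)·ẍ + m·l·cosθ·θ̈ − m·l·sinθ·θ̇² = -3.208729 + 0.218810 − -0.152343 = -2.837576
step 2→3:
  ẍ = (ẋ'−ẋ)/dt = (2.211839258−1.983512893)/0.026513 = 8.611865
  θ̈ = (θ̇'−θ̇)/dt = (-3.118660920−-2.445601803)/0.026513 = -25.386004
  sinθ=-0.263337, cosθ=0.964704
  F = (M+m)·ẍ + m·l·cosθ·θ̈ − m·l·sinθ·θ̇² = 9.917070 + -3.014475 − -0.193869 = 7.096464
step 3→4:
  ẍ = (ẋ'−ẋ)/dt = (2.226742915−2.211839258)/0.026513 = 0.562126
  θ̈ = (θ̇'−θ̇)/dt = (-3.348715148−-3.118660920)/0.026513 = -8.677035
  sinθ=-0.325292, cosθ=0.945614
  F = (M+m)·ẍ + m·l·cosθ·θ̈ − m·l·sinθ·θ̇² = 0.647322 + -1.009970 − -0.389433 = 0.026785
step 4→5:
  ẍ = (ẋ'−ẋ)/dt = (2.218433301−2.226742915)/0.026513 = -0.313417
  θ̈ = (θ̇'−θ̇)/dt = (-3.574861059−-3.348715148)/0.026513 = -8.529624
  sinθ=-0.402280, cosθ=0.915517
  F = (M+m)·ẍ + m·l·cosθ·θ̈ − m·l·sinθ·θ̇² = -0.360918 + -0.961213 − -0.555275 = -0.766856
step 5→6:
  ẍ = (ẋ'−ẋ)/dt = (2.181798614−2.218433301)/0.026513 = -1.381763
  θ̈ = (θ̇'−θ̇)/dt = (-3.792168709−-3.574861059)/0.026513 = -8.196268
  sinθ=-0.481872, cosθ=0.876242
  F = (M+m)·ẍ + m·l·cosθ·θ̈ − m·l·sinθ·θ̇² = -1.591182 + -0.884023 − -0.758007 = -1.717197
step 6→7:
  ẍ = (ẋ'−ẋ)/dt = (2.253214312−2.181798614)/0.026513 = 2.693611
  θ̈ = (θ̇'−θ̇)/dt = (-4.270874693−-3.792168709)/0.026513 = -18.055519
  sinθ=-0.562635, cosθ=0.826705
  F = (M+m)·ẍ + m·l·cosθ·θ̈ − m·l·sinθ·θ̇² = 3.101852 + -1.837316 − -0.995923 = 2.260458

F_0 = 8.617846 N
F_1 = -2.837576 N
F_2 = 7.096464 N
F_3 = 0.026785 N
F_4 = -0.766856 N
F_5 = -1.717197 N
F_6 = 2.260458 N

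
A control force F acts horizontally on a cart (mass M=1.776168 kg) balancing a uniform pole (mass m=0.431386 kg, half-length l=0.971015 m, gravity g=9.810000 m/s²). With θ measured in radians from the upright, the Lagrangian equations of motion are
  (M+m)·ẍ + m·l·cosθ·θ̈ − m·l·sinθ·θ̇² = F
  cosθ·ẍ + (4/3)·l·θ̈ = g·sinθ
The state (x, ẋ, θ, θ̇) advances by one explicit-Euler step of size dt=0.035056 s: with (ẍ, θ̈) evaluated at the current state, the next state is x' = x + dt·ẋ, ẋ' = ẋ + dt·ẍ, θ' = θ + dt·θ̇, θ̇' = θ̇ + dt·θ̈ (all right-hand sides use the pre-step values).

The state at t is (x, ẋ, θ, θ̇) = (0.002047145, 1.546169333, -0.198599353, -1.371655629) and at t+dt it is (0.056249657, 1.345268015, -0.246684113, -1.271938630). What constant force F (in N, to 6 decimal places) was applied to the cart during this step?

ẍ = (ẋ'−ẋ)/dt = (1.345268015−1.546169333)/0.035056 = -5.730868
θ̈ = (θ̇'−θ̇)/dt = (-1.271938630−-1.371655629)/0.035056 = 2.844506
sinθ=-0.197296, cosθ=0.980344
F = (M+m)·ẍ + m·l·cosθ·θ̈ − m·l·sinθ·θ̇² = -12.651201 + 1.168093 − -0.155490 = -11.327619

F = -11.327619 N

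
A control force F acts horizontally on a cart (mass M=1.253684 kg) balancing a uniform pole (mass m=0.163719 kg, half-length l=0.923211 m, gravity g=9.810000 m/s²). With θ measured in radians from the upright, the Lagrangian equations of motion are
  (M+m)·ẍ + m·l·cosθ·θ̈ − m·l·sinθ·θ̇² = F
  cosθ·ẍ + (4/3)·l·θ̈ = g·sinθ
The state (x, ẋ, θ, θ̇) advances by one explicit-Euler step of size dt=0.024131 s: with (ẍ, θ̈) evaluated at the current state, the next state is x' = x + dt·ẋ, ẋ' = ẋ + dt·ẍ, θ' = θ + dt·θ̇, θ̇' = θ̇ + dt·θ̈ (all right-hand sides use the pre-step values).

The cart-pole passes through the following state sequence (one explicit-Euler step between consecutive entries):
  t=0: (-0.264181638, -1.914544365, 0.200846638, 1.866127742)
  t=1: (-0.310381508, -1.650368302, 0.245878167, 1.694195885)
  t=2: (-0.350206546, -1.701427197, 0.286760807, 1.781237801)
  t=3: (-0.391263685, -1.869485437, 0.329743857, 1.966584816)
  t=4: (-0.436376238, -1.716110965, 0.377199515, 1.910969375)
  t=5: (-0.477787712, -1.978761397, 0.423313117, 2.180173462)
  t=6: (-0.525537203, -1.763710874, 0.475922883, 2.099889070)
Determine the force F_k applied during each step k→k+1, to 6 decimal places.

F_0 = 14.356859 N
F_1 = -2.575890 N
F_2 = -8.893487 N
F_3 = 8.490021 N
F_4 = -14.063168 N
F_5 = 11.878004 N

step 0→1:
  ẍ = (ẋ'−ẋ)/dt = (-1.650368302−-1.914544365)/0.024131 = 10.947580
  θ̈ = (θ̇'−θ̇)/dt = (1.694195885−1.866127742)/0.024131 = -7.124937
  sinθ=0.199499, cosθ=0.979898
  F = (M+m)·ẍ + m·l·cosθ·θ̈ − m·l·sinθ·θ̇² = 15.517133 + -1.055266 − 0.105008 = 14.356859
step 1→2:
  ẍ = (ẋ'−ẋ)/dt = (-1.701427197−-1.650368302)/0.024131 = -2.115905
  θ̈ = (θ̇'−θ̇)/dt = (1.781237801−1.694195885)/0.024131 = 3.607058
  sinθ=0.243408, cosθ=0.969924
  F = (M+m)·ẍ + m·l·cosθ·θ̈ − m·l·sinθ·θ̇² = -2.999090 + 0.528799 − 0.105600 = -2.575890
step 2→3:
  ẍ = (ẋ'−ẋ)/dt = (-1.869485437−-1.701427197)/0.024131 = -6.964413
  θ̈ = (θ̇'−θ̇)/dt = (1.966584816−1.781237801)/0.024131 = 7.680868
  sinθ=0.282847, cosθ=0.959165
  F = (M+m)·ẍ + m·l·cosθ·θ̈ − m·l·sinθ·θ̇² = -9.871379 + 1.113535 − 0.135642 = -8.893487
step 3→4:
  ẍ = (ẋ'−ẋ)/dt = (-1.716110965−-1.869485437)/0.024131 = 6.355910
  θ̈ = (θ̇'−θ̇)/dt = (1.910969375−1.966584816)/0.024131 = -2.304730
  sinθ=0.323801, cosθ=0.946125
  F = (M+m)·ẍ + m·l·cosθ·θ̈ − m·l·sinθ·θ̇² = 9.008886 + -0.329586 − 0.189279 = 8.490021
step 4→5:
  ẍ = (ẋ'−ẋ)/dt = (-1.978761397−-1.716110965)/0.024131 = -10.884358
  θ̈ = (θ̇'−θ̇)/dt = (2.180173462−1.910969375)/0.024131 = 11.155944
  sinθ=0.368318, cosθ=0.929700
  F = (M+m)·ẍ + m·l·cosθ·θ̈ − m·l·sinθ·θ̇² = -15.427521 + 1.567650 − 0.203297 = -14.063168
step 5→6:
  ẍ = (ẋ'−ẋ)/dt = (-1.763710874−-1.978761397)/0.024131 = 8.911795
  θ̈ = (θ̇'−θ̇)/dt = (2.099889070−2.180173462)/0.024131 = -3.327023
  sinθ=0.410783, cosθ=0.911733
  F = (M+m)·ẍ + m·l·cosθ·θ̈ − m·l·sinθ·θ̇² = 12.631605 + -0.458483 − 0.295118 = 11.878004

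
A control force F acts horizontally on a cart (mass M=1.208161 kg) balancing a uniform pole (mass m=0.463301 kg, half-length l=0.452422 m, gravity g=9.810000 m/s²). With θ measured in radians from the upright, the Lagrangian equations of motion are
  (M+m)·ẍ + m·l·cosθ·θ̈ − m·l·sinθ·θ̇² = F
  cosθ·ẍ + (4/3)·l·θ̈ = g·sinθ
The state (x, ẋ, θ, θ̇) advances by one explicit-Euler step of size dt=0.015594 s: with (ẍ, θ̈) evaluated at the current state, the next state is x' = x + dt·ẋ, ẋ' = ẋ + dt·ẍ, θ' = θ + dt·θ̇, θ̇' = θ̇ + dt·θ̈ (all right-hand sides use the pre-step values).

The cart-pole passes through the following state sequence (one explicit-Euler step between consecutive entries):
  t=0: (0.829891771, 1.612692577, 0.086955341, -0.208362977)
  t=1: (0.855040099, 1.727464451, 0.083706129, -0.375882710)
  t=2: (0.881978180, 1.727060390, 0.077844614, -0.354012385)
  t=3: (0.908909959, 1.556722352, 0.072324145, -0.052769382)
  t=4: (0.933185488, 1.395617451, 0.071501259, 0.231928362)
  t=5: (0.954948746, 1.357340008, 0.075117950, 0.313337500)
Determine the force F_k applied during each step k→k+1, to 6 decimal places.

F_0 = 10.057956 N
F_1 = 0.247156 N
F_2 = -14.223023 N
F_3 = -13.451493 N
F_4 = -3.012151 N

step 0→1:
  ẍ = (ẋ'−ẋ)/dt = (1.727464451−1.612692577)/0.015594 = 7.360002
  θ̈ = (θ̇'−θ̇)/dt = (-0.375882710−-0.208362977)/0.015594 = -10.742576
  sinθ=0.086846, cosθ=0.996222
  F = (M+m)·ẍ + m·l·cosθ·θ̈ − m·l·sinθ·θ̇² = 12.301964 + -2.243218 − 0.000790 = 10.057956
step 1→2:
  ẍ = (ẋ'−ẋ)/dt = (1.727060390−1.727464451)/0.015594 = -0.025911
  θ̈ = (θ̇'−θ̇)/dt = (-0.354012385−-0.375882710)/0.015594 = 1.402483
  sinθ=0.083608, cosθ=0.996499
  F = (M+m)·ẍ + m·l·cosθ·θ̈ − m·l·sinθ·θ̇² = -0.043310 + 0.292942 − 0.002476 = 0.247156
step 2→3:
  ẍ = (ẋ'−ẋ)/dt = (1.556722352−1.727060390)/0.015594 = -10.923306
  θ̈ = (θ̇'−θ̇)/dt = (-0.052769382−-0.354012385)/0.015594 = 19.317879
  sinθ=0.077766, cosθ=0.996972
  F = (M+m)·ẍ + m·l·cosθ·θ̈ − m·l·sinθ·θ̇² = -18.257891 + 4.036911 − 0.002043 = -14.223023
step 3→4:
  ẍ = (ẋ'−ẋ)/dt = (1.395617451−1.556722352)/0.015594 = -10.331211
  θ̈ = (θ̇'−θ̇)/dt = (0.231928362−-0.052769382)/0.015594 = 18.256877
  sinθ=0.072261, cosθ=0.997386
  F = (M+m)·ẍ + m·l·cosθ·θ̈ − m·l·sinθ·θ̇² = -17.268226 + 3.816775 − 0.000042 = -13.451493
step 4→5:
  ẍ = (ẋ'−ẋ)/dt = (1.357340008−1.395617451)/0.015594 = -2.454626
  θ̈ = (θ̇'−θ̇)/dt = (0.313337500−0.231928362)/0.015594 = 5.220542
  sinθ=0.071440, cosθ=0.997445
  F = (M+m)·ẍ + m·l·cosθ·θ̈ − m·l·sinθ·θ̇² = -4.102815 + 1.091469 − 0.000805 = -3.012151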